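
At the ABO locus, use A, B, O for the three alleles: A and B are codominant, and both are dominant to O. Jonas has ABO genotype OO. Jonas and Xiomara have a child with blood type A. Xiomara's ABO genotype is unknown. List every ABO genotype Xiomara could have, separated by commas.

AA, AB, AO

For each candidate genotype of Xiomara, check whether crossing it with OO can produce every observed child phenotype.
  AA → possible child types {A} ✓
  AB → possible child types {A, B} ✓
  AO → possible child types {O, A} ✓
  BB → possible child types {B} ✗
  BO → possible child types {O, B} ✗
  OO → possible child types {O} ✗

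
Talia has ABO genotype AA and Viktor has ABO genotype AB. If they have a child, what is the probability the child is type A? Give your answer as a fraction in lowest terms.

ABO cross AA × AB → offspring phenotypes: 1/2 A, 1/2 AB.
So P(type A) = 1/2.

1/2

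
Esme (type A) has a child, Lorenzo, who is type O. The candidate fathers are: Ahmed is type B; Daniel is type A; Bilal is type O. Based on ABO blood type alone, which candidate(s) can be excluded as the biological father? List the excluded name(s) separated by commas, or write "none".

none

A candidate is excluded only if no genotype consistent with his phenotype could produce a type O child with a type A mother.
Every candidate has at least one consistent genotype combination, so none can be excluded.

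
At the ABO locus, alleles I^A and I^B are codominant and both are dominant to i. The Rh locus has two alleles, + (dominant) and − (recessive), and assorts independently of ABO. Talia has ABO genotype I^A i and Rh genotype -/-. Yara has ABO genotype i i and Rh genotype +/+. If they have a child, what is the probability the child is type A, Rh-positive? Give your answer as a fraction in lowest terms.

1/2

ABO cross I^A i × i i → offspring phenotypes: 1/2 O, 1/2 A.
Rh cross -/- × +/+ → 1 Rh+.
Independent loci: P(type A, Rh-positive) = 1/2 × 1 = 1/2.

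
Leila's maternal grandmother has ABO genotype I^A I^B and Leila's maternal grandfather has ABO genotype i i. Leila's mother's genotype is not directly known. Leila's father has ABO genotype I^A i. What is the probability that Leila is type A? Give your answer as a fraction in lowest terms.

Leila's mother's ABO genotype from I^A I^B × i i: 1/2 I^A i, 1/2 I^B i.
Crossing each possibility with the father I^A i and summing P(type A): 1/2·3/4 + 1/2·1/4 = 1/2.

1/2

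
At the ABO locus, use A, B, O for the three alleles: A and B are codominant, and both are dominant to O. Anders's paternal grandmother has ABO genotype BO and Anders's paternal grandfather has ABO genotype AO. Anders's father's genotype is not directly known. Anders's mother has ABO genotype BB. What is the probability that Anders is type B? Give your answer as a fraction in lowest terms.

Anders's father's ABO genotype from BO × AO: 1/4 AB, 1/4 AO, 1/4 BO, 1/4 OO.
Crossing each possibility with the mother BB and summing P(type B): 1/4·1/2 + 1/4·1/2 + 1/4·1 + 1/4·1 = 3/4.

3/4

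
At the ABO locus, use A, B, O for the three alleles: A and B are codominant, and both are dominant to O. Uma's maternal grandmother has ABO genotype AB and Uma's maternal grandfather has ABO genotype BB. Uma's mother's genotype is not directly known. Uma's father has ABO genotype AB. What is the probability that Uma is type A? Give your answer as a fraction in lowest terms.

1/8

Uma's mother's ABO genotype from AB × BB: 1/2 AB, 1/2 BB.
Crossing each possibility with the father AB and summing P(type A): 1/2·1/4 + 1/2·0 = 1/8.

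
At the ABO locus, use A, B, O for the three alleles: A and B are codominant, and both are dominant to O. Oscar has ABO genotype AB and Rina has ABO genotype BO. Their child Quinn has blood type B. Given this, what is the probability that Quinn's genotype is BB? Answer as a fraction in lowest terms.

Cross AB × BO → 1/4 AB, 1/4 AO, 1/4 BB, 1/4 BO.
Type-B genotypes among offspring: BB (1/4), BO (1/4); total 1/2.
P(BB | type B) = (1/4) / (1/2) = 1/2.

1/2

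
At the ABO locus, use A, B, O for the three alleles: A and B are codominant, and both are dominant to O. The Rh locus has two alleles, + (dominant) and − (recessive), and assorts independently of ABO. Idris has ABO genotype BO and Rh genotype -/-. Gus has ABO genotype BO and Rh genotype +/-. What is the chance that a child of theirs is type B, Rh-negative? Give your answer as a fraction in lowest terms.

3/8

ABO cross BO × BO → offspring phenotypes: 1/4 O, 3/4 B.
Rh cross -/- × +/- → 1/2 Rh+, 1/2 Rh-.
Independent loci: P(type B, Rh-negative) = 3/4 × 1/2 = 3/8.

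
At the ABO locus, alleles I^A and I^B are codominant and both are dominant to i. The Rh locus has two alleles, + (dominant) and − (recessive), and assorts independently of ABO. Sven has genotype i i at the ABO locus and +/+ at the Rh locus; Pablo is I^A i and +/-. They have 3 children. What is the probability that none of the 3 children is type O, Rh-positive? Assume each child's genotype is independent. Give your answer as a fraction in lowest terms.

ABO cross i i × I^A i → 1/2 O, 1/2 A.
Rh cross +/+ × +/- → 1 Rh+; so P(type O, Rh-positive) = 1/2 × 1 = 1/2 per child.
P(not type O, Rh-positive) = 1/2 for one child; (1/2)^3 = 1/8.

1/8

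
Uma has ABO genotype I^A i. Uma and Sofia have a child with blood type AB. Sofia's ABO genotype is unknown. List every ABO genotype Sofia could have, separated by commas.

For each candidate genotype of Sofia, check whether crossing it with I^A i can produce every observed child phenotype.
  I^A I^A → possible child types {A} ✗
  I^A I^B → possible child types {A, B, AB} ✓
  I^A i → possible child types {O, A} ✗
  I^B I^B → possible child types {B, AB} ✓
  I^B i → possible child types {O, A, B, AB} ✓
  i i → possible child types {O, A} ✗

I^A I^B, I^B I^B, I^B i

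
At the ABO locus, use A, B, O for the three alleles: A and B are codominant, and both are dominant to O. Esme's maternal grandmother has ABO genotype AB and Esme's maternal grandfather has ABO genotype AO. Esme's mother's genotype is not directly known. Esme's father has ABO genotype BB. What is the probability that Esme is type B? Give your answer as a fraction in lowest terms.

1/2

Esme's mother's ABO genotype from AB × AO: 1/4 AA, 1/4 AB, 1/4 AO, 1/4 BO.
Crossing each possibility with the father BB and summing P(type B): 1/4·0 + 1/4·1/2 + 1/4·1/2 + 1/4·1 = 1/2.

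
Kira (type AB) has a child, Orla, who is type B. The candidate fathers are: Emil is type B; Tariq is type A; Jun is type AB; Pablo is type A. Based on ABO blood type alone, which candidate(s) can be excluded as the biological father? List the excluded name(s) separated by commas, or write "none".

A candidate is excluded only if no genotype consistent with his phenotype could produce a type B child with a type AB mother.
Every candidate has at least one consistent genotype combination, so none can be excluded.

none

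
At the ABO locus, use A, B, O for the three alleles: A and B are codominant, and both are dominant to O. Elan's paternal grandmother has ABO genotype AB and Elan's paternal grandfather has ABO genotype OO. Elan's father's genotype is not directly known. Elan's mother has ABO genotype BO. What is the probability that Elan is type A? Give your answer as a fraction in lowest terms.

1/8

Elan's father's ABO genotype from AB × OO: 1/2 AO, 1/2 BO.
Crossing each possibility with the mother BO and summing P(type A): 1/2·1/4 + 1/2·0 = 1/8.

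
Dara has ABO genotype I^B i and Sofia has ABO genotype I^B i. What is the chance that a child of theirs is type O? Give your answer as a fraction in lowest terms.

1/4

ABO cross I^B i × I^B i → offspring phenotypes: 1/4 O, 3/4 B.
So P(type O) = 1/4.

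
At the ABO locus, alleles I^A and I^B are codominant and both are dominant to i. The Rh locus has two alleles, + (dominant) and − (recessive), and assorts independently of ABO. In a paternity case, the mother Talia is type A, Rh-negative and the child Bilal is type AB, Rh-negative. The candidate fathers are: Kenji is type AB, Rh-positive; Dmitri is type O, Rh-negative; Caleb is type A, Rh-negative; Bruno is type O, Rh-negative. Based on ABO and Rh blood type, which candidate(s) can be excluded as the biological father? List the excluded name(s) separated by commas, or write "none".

Dmitri, Caleb, Bruno

A candidate is excluded only if no genotype consistent with his phenotype could produce a type AB, Rh-negative child with a type A, Rh-negative mother.
Dmitri (type O, Rh-): no genotype consistent with that phenotype can produce a type-AB Rh- child with a type-A mother.
Caleb (type A, Rh-): no genotype consistent with that phenotype can produce a type-AB Rh- child with a type-A mother.
Bruno (type O, Rh-): no genotype consistent with that phenotype can produce a type-AB Rh- child with a type-A mother.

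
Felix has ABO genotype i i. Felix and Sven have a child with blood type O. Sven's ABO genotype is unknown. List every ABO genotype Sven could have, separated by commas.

I^A i, I^B i, i i

For each candidate genotype of Sven, check whether crossing it with i i can produce every observed child phenotype.
  I^A I^A → possible child types {A} ✗
  I^A I^B → possible child types {A, B} ✗
  I^A i → possible child types {O, A} ✓
  I^B I^B → possible child types {B} ✗
  I^B i → possible child types {O, B} ✓
  i i → possible child types {O} ✓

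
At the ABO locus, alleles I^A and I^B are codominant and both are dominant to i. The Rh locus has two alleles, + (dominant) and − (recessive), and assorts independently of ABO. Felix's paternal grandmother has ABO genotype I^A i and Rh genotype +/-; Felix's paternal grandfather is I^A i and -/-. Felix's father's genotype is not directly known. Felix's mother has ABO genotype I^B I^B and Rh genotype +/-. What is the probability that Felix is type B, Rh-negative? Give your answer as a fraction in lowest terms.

3/16

Felix's father's ABO genotype from I^A i × I^A i: 1/4 I^A I^A, 1/2 I^A i, 1/4 i i.
Crossing each possibility with the mother I^B I^B and summing P(type B): 1/4·0 + 1/2·1/2 + 1/4·1 = 1/2.
Similarly for Rh via the father's Rh distribution: P(Rh-) = 3/8.
Independent loci: 1/2 × 3/8 = 3/16.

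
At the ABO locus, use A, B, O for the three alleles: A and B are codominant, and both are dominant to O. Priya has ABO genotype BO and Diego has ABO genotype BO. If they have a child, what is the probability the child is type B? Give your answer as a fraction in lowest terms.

3/4

ABO cross BO × BO → offspring phenotypes: 1/4 O, 3/4 B.
So P(type B) = 3/4.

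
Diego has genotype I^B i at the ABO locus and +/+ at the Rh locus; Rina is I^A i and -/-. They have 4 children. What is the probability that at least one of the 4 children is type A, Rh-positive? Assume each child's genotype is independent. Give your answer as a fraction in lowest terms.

ABO cross I^B i × I^A i → 1/4 O, 1/4 A, 1/4 B, 1/4 AB.
Rh cross +/+ × -/- → 1 Rh+; so P(type A, Rh-positive) = 1/4 × 1 = 1/4 per child.
P(none) = (3/4)^4 = 81/256; P(at least one) = 1 − 81/256 = 175/256.

175/256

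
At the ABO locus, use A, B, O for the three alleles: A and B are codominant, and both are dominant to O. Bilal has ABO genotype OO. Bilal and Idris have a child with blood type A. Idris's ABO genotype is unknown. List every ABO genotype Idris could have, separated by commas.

For each candidate genotype of Idris, check whether crossing it with OO can produce every observed child phenotype.
  AA → possible child types {A} ✓
  AB → possible child types {A, B} ✓
  AO → possible child types {O, A} ✓
  BB → possible child types {B} ✗
  BO → possible child types {O, B} ✗
  OO → possible child types {O} ✗

AA, AB, AO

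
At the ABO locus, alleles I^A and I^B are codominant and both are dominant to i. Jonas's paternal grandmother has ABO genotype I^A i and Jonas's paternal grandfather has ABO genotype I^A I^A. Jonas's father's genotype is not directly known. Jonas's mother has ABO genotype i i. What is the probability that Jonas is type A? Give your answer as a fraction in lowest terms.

3/4

Jonas's father's ABO genotype from I^A i × I^A I^A: 1/2 I^A I^A, 1/2 I^A i.
Crossing each possibility with the mother i i and summing P(type A): 1/2·1 + 1/2·1/2 = 3/4.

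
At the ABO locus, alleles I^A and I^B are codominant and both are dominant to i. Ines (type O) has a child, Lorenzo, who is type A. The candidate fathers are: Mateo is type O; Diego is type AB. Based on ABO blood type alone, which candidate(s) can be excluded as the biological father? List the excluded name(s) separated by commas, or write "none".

A candidate is excluded only if no genotype consistent with his phenotype could produce a type A child with a type O mother.
Mateo (type O): no genotype consistent with that phenotype can produce a type-A child with a type-O mother.

Mateo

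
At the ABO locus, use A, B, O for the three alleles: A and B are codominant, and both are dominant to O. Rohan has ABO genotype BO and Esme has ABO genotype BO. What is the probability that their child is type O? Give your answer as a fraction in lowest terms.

1/4

ABO cross BO × BO → offspring phenotypes: 1/4 O, 3/4 B.
So P(type O) = 1/4.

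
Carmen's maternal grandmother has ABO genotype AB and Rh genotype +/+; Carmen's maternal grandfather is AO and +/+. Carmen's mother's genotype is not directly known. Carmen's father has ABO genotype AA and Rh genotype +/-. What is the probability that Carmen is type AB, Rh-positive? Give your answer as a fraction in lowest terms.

1/4

Carmen's mother's ABO genotype from AB × AO: 1/4 AA, 1/4 AB, 1/4 AO, 1/4 BO.
Crossing each possibility with the father AA and summing P(type AB): 1/4·0 + 1/4·1/2 + 1/4·0 + 1/4·1/2 = 1/4.
Similarly for Rh via the mother's Rh distribution: P(Rh+) = 1.
Independent loci: 1/4 × 1 = 1/4.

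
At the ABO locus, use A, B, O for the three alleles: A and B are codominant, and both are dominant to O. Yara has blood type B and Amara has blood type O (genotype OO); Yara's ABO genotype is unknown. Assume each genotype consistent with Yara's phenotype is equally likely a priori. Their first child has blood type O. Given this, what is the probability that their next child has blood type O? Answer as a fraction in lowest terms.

1/2

Possible genotypes: Yara ∈ {BB, BO}; Amara ∈ {OO}.
Weight each parental genotype pair by prior × P(type-O child):
  BO × OO: posterior weight 1; P(next child type O) = 1/2.
Weighted sum = 1/2.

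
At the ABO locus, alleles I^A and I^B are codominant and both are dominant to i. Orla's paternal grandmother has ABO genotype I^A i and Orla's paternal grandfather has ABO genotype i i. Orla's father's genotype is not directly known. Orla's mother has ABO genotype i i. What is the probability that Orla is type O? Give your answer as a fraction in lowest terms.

3/4

Orla's father's ABO genotype from I^A i × i i: 1/2 I^A i, 1/2 i i.
Crossing each possibility with the mother i i and summing P(type O): 1/2·1/2 + 1/2·1 = 3/4.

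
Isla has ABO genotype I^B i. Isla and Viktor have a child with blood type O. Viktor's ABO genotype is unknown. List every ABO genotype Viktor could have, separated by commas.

I^A i, I^B i, i i

For each candidate genotype of Viktor, check whether crossing it with I^B i can produce every observed child phenotype.
  I^A I^A → possible child types {A, AB} ✗
  I^A I^B → possible child types {A, B, AB} ✗
  I^A i → possible child types {O, A, B, AB} ✓
  I^B I^B → possible child types {B} ✗
  I^B i → possible child types {O, B} ✓
  i i → possible child types {O, B} ✓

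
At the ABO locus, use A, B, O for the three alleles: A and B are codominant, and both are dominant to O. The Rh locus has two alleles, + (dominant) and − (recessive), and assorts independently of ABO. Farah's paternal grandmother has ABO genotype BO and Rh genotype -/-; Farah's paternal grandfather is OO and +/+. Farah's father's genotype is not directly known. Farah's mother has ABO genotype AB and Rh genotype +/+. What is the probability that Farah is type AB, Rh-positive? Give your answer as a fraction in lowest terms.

1/8

Farah's father's ABO genotype from BO × OO: 1/2 BO, 1/2 OO.
Crossing each possibility with the mother AB and summing P(type AB): 1/2·1/4 + 1/2·0 = 1/8.
Similarly for Rh via the father's Rh distribution: P(Rh+) = 1.
Independent loci: 1/8 × 1 = 1/8.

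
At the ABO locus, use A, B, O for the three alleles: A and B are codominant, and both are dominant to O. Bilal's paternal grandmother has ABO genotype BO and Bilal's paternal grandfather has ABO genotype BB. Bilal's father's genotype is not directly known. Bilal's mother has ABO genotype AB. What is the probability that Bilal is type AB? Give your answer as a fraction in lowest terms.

3/8

Bilal's father's ABO genotype from BO × BB: 1/2 BB, 1/2 BO.
Crossing each possibility with the mother AB and summing P(type AB): 1/2·1/2 + 1/2·1/4 = 3/8.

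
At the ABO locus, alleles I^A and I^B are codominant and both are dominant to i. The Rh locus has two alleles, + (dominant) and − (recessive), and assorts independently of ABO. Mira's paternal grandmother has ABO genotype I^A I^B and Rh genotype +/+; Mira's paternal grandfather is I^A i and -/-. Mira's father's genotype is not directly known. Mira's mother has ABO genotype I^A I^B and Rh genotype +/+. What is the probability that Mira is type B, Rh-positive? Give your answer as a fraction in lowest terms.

Mira's father's ABO genotype from I^A I^B × I^A i: 1/4 I^A I^A, 1/4 I^A I^B, 1/4 I^A i, 1/4 I^B i.
Crossing each possibility with the mother I^A I^B and summing P(type B): 1/4·0 + 1/4·1/4 + 1/4·1/4 + 1/4·1/2 = 1/4.
Similarly for Rh via the father's Rh distribution: P(Rh+) = 1.
Independent loci: 1/4 × 1 = 1/4.

1/4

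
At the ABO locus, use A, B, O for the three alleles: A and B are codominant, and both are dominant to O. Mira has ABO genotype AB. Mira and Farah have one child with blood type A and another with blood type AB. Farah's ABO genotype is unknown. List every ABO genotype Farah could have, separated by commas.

For each candidate genotype of Farah, check whether crossing it with AB can produce every observed child phenotype.
  AA → possible child types {A, AB} ✓
  AB → possible child types {A, B, AB} ✓
  AO → possible child types {A, B, AB} ✓
  BB → possible child types {B, AB} ✗
  BO → possible child types {A, B, AB} ✓
  OO → possible child types {A, B} ✗

AA, AB, AO, BO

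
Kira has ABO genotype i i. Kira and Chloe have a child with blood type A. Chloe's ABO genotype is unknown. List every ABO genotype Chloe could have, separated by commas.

For each candidate genotype of Chloe, check whether crossing it with i i can produce every observed child phenotype.
  I^A I^A → possible child types {A} ✓
  I^A I^B → possible child types {A, B} ✓
  I^A i → possible child types {O, A} ✓
  I^B I^B → possible child types {B} ✗
  I^B i → possible child types {O, B} ✗
  i i → possible child types {O} ✗

I^A I^A, I^A I^B, I^A i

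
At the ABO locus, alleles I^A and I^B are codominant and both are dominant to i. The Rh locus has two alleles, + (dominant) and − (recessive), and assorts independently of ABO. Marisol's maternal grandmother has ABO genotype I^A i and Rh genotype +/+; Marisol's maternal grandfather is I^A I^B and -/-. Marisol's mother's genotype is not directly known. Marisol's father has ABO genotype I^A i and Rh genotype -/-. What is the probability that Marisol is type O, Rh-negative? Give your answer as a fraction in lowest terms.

1/16

Marisol's mother's ABO genotype from I^A i × I^A I^B: 1/4 I^A I^A, 1/4 I^A I^B, 1/4 I^A i, 1/4 I^B i.
Crossing each possibility with the father I^A i and summing P(type O): 1/4·0 + 1/4·0 + 1/4·1/4 + 1/4·1/4 = 1/8.
Similarly for Rh via the mother's Rh distribution: P(Rh-) = 1/2.
Independent loci: 1/8 × 1/2 = 1/16.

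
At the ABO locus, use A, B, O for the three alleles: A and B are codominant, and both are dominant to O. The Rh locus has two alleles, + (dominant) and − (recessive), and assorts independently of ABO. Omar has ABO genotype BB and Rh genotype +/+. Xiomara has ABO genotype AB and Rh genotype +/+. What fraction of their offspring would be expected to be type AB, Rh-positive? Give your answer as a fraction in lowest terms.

ABO cross BB × AB → offspring phenotypes: 1/2 B, 1/2 AB.
Rh cross +/+ × +/+ → 1 Rh+.
Independent loci: P(type AB, Rh-positive) = 1/2 × 1 = 1/2.

1/2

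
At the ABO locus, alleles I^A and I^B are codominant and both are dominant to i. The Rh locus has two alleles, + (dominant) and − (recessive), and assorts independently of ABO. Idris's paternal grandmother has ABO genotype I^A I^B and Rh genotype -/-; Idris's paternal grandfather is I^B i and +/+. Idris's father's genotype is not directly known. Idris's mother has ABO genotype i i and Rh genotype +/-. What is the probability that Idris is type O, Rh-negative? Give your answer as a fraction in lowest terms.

1/16

Idris's father's ABO genotype from I^A I^B × I^B i: 1/4 I^A I^B, 1/4 I^A i, 1/4 I^B I^B, 1/4 I^B i.
Crossing each possibility with the mother i i and summing P(type O): 1/4·0 + 1/4·1/2 + 1/4·0 + 1/4·1/2 = 1/4.
Similarly for Rh via the father's Rh distribution: P(Rh-) = 1/4.
Independent loci: 1/4 × 1/4 = 1/16.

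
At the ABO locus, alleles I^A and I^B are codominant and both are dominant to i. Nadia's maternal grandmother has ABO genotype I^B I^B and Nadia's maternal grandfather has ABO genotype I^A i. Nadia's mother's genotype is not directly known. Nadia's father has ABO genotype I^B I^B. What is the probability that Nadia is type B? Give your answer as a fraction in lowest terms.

3/4

Nadia's mother's ABO genotype from I^B I^B × I^A i: 1/2 I^A I^B, 1/2 I^B i.
Crossing each possibility with the father I^B I^B and summing P(type B): 1/2·1/2 + 1/2·1 = 3/4.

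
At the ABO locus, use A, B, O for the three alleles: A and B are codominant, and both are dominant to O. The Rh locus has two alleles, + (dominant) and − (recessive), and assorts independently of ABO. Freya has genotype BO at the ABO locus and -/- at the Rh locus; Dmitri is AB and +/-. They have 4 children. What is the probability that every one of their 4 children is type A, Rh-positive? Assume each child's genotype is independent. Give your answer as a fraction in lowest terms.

ABO cross BO × AB → 1/4 A, 1/2 B, 1/4 AB.
Rh cross -/- × +/- → 1/2 Rh+, 1/2 Rh-; so P(type A, Rh-positive) = 1/4 × 1/2 = 1/8 per child.
All 4 independent: (1/8)^4 = 1/4096.

1/4096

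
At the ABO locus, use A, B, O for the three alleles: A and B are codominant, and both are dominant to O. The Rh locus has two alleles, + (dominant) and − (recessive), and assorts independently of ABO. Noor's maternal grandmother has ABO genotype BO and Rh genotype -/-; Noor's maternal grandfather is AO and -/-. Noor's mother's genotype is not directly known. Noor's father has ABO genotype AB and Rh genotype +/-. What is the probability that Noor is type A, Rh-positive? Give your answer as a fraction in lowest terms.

3/16

Noor's mother's ABO genotype from BO × AO: 1/4 AB, 1/4 AO, 1/4 BO, 1/4 OO.
Crossing each possibility with the father AB and summing P(type A): 1/4·1/4 + 1/4·1/2 + 1/4·1/4 + 1/4·1/2 = 3/8.
Similarly for Rh via the mother's Rh distribution: P(Rh+) = 1/2.
Independent loci: 3/8 × 1/2 = 3/16.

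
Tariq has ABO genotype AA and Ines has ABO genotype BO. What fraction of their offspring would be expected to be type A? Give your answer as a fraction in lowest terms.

ABO cross AA × BO → offspring phenotypes: 1/2 A, 1/2 AB.
So P(type A) = 1/2.

1/2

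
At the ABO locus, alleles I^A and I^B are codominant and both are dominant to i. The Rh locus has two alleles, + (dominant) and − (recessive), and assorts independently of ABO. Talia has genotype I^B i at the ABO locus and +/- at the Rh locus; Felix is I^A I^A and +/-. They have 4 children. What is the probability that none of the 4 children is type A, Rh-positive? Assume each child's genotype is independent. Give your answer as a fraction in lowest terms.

625/4096

ABO cross I^B i × I^A I^A → 1/2 A, 1/2 AB.
Rh cross +/- × +/- → 3/4 Rh+, 1/4 Rh-; so P(type A, Rh-positive) = 1/2 × 3/4 = 3/8 per child.
P(not type A, Rh-positive) = 5/8 for one child; (5/8)^4 = 625/4096.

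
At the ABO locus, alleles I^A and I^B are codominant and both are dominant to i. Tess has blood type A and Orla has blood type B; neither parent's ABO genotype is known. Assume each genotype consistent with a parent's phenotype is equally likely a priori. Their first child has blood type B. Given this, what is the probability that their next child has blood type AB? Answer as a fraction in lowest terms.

5/12

Possible genotypes: Tess ∈ {I^A I^A, I^A i}; Orla ∈ {I^B I^B, I^B i}.
Weight each parental genotype pair by prior × P(type-B child):
  I^A i × I^B I^B: posterior weight 2/3; P(next child type AB) = 1/2.
  I^A i × I^B i: posterior weight 1/3; P(next child type AB) = 1/4.
Weighted sum = 5/12.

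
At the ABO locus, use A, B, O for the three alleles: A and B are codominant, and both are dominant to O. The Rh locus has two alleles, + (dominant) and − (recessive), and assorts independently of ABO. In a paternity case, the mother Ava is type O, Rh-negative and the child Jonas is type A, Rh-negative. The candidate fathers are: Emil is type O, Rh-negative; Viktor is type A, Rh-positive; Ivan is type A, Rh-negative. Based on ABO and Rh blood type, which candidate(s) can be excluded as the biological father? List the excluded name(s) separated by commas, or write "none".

A candidate is excluded only if no genotype consistent with his phenotype could produce a type A, Rh-negative child with a type O, Rh-negative mother.
Emil (type O, Rh-): no genotype consistent with that phenotype can produce a type-A Rh- child with a type-O mother.

Emil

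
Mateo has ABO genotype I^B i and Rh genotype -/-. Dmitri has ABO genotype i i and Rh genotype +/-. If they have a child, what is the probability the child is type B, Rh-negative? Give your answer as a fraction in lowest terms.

ABO cross I^B i × i i → offspring phenotypes: 1/2 O, 1/2 B.
Rh cross -/- × +/- → 1/2 Rh+, 1/2 Rh-.
Independent loci: P(type B, Rh-negative) = 1/2 × 1/2 = 1/4.

1/4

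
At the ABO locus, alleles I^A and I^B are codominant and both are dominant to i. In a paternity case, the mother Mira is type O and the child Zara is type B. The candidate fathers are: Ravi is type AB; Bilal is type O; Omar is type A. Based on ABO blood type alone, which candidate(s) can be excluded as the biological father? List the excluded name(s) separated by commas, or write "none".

Bilal, Omar

A candidate is excluded only if no genotype consistent with his phenotype could produce a type B child with a type O mother.
Bilal (type O): no genotype consistent with that phenotype can produce a type-B child with a type-O mother.
Omar (type A): no genotype consistent with that phenotype can produce a type-B child with a type-O mother.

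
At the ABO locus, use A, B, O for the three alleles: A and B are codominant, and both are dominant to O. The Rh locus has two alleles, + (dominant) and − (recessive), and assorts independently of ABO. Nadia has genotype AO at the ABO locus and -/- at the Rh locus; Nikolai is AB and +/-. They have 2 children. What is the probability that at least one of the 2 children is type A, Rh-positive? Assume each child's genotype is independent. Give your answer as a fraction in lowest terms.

ABO cross AO × AB → 1/2 A, 1/4 B, 1/4 AB.
Rh cross -/- × +/- → 1/2 Rh+, 1/2 Rh-; so P(type A, Rh-positive) = 1/2 × 1/2 = 1/4 per child.
P(none) = (3/4)^2 = 9/16; P(at least one) = 1 − 9/16 = 7/16.

7/16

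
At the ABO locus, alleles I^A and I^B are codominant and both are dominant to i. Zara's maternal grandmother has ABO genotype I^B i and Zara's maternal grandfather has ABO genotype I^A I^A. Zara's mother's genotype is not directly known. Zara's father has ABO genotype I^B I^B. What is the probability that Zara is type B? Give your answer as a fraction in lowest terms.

1/2

Zara's mother's ABO genotype from I^B i × I^A I^A: 1/2 I^A I^B, 1/2 I^A i.
Crossing each possibility with the father I^B I^B and summing P(type B): 1/2·1/2 + 1/2·1/2 = 1/2.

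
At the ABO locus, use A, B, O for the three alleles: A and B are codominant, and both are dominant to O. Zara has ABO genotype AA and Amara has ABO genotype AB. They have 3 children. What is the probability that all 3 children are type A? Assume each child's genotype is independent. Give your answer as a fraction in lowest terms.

ABO cross AA × AB → 1/2 A, 1/2 AB.
So P(type A) = 1/2 per child.
All 3 independent: (1/2)^3 = 1/8.

1/8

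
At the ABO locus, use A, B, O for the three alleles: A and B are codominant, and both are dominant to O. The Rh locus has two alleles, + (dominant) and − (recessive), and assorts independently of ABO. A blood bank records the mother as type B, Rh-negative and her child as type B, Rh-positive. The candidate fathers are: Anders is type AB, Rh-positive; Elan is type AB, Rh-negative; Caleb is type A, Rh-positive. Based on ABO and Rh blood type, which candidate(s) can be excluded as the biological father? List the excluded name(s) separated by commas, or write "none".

Elan

A candidate is excluded only if no genotype consistent with his phenotype could produce a type B, Rh-positive child with a type B, Rh-negative mother.
Elan (type AB, Rh-): no genotype consistent with that phenotype can produce a type-B Rh+ child with a type-B mother.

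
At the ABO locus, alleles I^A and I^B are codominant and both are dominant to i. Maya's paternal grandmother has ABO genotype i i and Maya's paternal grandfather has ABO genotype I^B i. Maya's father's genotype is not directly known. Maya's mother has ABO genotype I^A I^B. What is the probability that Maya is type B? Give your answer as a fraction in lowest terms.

Maya's father's ABO genotype from i i × I^B i: 1/2 I^B i, 1/2 i i.
Crossing each possibility with the mother I^A I^B and summing P(type B): 1/2·1/2 + 1/2·1/2 = 1/2.

1/2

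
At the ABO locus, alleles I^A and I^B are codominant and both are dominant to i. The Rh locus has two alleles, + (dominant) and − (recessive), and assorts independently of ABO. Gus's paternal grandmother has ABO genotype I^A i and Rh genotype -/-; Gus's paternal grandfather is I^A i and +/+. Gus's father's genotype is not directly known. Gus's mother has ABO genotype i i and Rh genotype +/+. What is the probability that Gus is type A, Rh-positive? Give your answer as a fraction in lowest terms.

Gus's father's ABO genotype from I^A i × I^A i: 1/4 I^A I^A, 1/2 I^A i, 1/4 i i.
Crossing each possibility with the mother i i and summing P(type A): 1/4·1 + 1/2·1/2 + 1/4·0 = 1/2.
Similarly for Rh via the father's Rh distribution: P(Rh+) = 1.
Independent loci: 1/2 × 1 = 1/2.

1/2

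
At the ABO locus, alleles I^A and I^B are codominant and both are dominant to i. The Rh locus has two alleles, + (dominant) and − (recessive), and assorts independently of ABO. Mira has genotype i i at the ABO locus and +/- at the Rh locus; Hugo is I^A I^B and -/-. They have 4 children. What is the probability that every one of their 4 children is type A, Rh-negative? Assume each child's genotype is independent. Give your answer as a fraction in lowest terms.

ABO cross i i × I^A I^B → 1/2 A, 1/2 B.
Rh cross +/- × -/- → 1/2 Rh+, 1/2 Rh-; so P(type A, Rh-negative) = 1/2 × 1/2 = 1/4 per child.
All 4 independent: (1/4)^4 = 1/256.

1/256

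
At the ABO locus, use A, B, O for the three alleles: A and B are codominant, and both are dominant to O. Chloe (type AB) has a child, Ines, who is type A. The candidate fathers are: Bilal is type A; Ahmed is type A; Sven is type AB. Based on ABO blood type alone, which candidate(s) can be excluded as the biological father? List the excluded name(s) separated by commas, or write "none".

none

A candidate is excluded only if no genotype consistent with his phenotype could produce a type A child with a type AB mother.
Every candidate has at least one consistent genotype combination, so none can be excluded.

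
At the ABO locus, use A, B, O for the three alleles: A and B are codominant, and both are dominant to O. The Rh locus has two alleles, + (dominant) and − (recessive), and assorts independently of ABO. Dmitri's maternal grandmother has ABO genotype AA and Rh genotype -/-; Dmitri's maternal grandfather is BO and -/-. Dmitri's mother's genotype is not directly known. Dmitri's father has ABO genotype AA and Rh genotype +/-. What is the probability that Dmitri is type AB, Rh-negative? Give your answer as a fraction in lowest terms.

1/8

Dmitri's mother's ABO genotype from AA × BO: 1/2 AB, 1/2 AO.
Crossing each possibility with the father AA and summing P(type AB): 1/2·1/2 + 1/2·0 = 1/4.
Similarly for Rh via the mother's Rh distribution: P(Rh-) = 1/2.
Independent loci: 1/4 × 1/2 = 1/8.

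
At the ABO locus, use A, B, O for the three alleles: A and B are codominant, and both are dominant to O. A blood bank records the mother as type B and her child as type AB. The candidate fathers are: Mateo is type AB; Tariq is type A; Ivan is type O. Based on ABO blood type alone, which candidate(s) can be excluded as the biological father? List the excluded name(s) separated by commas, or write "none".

Ivan

A candidate is excluded only if no genotype consistent with his phenotype could produce a type AB child with a type B mother.
Ivan (type O): no genotype consistent with that phenotype can produce a type-AB child with a type-B mother.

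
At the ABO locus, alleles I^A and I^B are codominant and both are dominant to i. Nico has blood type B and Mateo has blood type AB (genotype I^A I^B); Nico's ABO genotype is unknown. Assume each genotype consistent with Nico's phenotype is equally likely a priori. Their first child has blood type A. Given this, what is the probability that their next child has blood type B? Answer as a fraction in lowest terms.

Possible genotypes: Nico ∈ {I^B I^B, I^B i}; Mateo ∈ {I^A I^B}.
Weight each parental genotype pair by prior × P(type-A child):
  I^B i × I^A I^B: posterior weight 1; P(next child type B) = 1/2.
Weighted sum = 1/2.

1/2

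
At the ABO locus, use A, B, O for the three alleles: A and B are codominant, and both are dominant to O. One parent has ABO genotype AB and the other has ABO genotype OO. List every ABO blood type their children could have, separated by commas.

A, B

Gametes from AB × OO give offspring ABO genotypes AO, BO, i.e. phenotypes A, B.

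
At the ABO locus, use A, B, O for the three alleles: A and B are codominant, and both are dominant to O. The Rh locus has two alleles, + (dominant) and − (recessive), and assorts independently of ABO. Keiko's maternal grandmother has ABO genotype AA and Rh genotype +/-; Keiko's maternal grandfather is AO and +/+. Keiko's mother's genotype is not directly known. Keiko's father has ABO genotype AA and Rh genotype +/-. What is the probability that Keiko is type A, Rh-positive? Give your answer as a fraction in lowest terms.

7/8

Keiko's mother's ABO genotype from AA × AO: 1/2 AA, 1/2 AO.
Crossing each possibility with the father AA and summing P(type A): 1/2·1 + 1/2·1 = 1.
Similarly for Rh via the mother's Rh distribution: P(Rh+) = 7/8.
Independent loci: 1 × 7/8 = 7/8.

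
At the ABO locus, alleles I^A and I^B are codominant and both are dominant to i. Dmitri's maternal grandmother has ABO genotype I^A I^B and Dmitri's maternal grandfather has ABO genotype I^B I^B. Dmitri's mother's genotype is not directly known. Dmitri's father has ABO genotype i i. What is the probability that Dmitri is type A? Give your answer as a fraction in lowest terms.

1/4

Dmitri's mother's ABO genotype from I^A I^B × I^B I^B: 1/2 I^A I^B, 1/2 I^B I^B.
Crossing each possibility with the father i i and summing P(type A): 1/2·1/2 + 1/2·0 = 1/4.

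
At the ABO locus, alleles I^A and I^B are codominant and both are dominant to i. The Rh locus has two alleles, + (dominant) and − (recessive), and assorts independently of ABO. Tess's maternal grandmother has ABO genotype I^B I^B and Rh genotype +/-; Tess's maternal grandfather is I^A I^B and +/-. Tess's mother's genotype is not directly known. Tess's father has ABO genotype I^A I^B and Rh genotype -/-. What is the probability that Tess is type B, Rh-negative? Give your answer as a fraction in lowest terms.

Tess's mother's ABO genotype from I^B I^B × I^A I^B: 1/2 I^A I^B, 1/2 I^B I^B.
Crossing each possibility with the father I^A I^B and summing P(type B): 1/2·1/4 + 1/2·1/2 = 3/8.
Similarly for Rh via the mother's Rh distribution: P(Rh-) = 1/2.
Independent loci: 3/8 × 1/2 = 3/16.

3/16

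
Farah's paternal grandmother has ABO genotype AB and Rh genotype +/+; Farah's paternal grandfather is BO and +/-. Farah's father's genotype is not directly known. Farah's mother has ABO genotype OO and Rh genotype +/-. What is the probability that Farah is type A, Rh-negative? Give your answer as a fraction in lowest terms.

1/32

Farah's father's ABO genotype from AB × BO: 1/4 AB, 1/4 AO, 1/4 BB, 1/4 BO.
Crossing each possibility with the mother OO and summing P(type A): 1/4·1/2 + 1/4·1/2 + 1/4·0 + 1/4·0 = 1/4.
Similarly for Rh via the father's Rh distribution: P(Rh-) = 1/8.
Independent loci: 1/4 × 1/8 = 1/32.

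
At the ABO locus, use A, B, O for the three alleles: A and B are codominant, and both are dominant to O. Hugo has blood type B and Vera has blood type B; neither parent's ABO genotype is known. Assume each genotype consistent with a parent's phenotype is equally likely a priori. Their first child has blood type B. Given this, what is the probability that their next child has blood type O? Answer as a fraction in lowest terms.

Possible genotypes: Hugo ∈ {BB, BO}; Vera ∈ {BB, BO}.
Weight each parental genotype pair by prior × P(type-B child):
  BB × BB: posterior weight 4/15; P(next child type O) = 0.
  BB × BO: posterior weight 4/15; P(next child type O) = 0.
  BO × BB: posterior weight 4/15; P(next child type O) = 0.
  BO × BO: posterior weight 1/5; P(next child type O) = 1/4.
Weighted sum = 1/20.

1/20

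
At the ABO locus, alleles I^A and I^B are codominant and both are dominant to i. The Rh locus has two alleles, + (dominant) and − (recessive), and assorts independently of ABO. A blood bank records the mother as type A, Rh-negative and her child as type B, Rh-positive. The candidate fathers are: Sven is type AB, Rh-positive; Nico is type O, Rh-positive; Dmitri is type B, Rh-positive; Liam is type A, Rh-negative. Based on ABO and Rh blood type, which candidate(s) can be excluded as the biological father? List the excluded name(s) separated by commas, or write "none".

A candidate is excluded only if no genotype consistent with his phenotype could produce a type B, Rh-positive child with a type A, Rh-negative mother.
Nico (type O, Rh+): no genotype consistent with that phenotype can produce a type-B Rh+ child with a type-A mother.
Liam (type A, Rh-): no genotype consistent with that phenotype can produce a type-B Rh+ child with a type-A mother.

Nico, Liam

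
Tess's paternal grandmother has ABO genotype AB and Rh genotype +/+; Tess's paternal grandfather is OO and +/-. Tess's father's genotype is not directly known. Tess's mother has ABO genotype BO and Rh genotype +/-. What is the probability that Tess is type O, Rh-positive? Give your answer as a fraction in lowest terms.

7/32

Tess's father's ABO genotype from AB × OO: 1/2 AO, 1/2 BO.
Crossing each possibility with the mother BO and summing P(type O): 1/2·1/4 + 1/2·1/4 = 1/4.
Similarly for Rh via the father's Rh distribution: P(Rh+) = 7/8.
Independent loci: 1/4 × 7/8 = 7/32.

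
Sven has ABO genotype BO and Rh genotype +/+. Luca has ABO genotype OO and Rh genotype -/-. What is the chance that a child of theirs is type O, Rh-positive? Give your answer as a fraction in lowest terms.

1/2

ABO cross BO × OO → offspring phenotypes: 1/2 O, 1/2 B.
Rh cross +/+ × -/- → 1 Rh+.
Independent loci: P(type O, Rh-positive) = 1/2 × 1 = 1/2.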